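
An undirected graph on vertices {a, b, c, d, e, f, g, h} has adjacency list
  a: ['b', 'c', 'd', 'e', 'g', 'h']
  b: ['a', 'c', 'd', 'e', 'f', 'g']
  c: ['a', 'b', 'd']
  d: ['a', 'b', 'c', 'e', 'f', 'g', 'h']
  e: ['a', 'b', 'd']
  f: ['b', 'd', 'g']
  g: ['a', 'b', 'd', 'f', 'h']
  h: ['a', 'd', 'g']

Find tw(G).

A width-3 tree decomposition is:
Bags: B1 = {a, d, g, h}  B2 = {a, b, d, g}  B3 = {a, b, c, d}  B4 = {a, b, d, e}  B5 = {b, d, f, g}
Tree: B1–B2, B2–B3, B2–B4, B2–B5
The largest bag has 4 vertices, giving width 3; this decomposition certifies tw(G) ≤ 3. Conversely, {a, d, g, h} is a clique of size 4, and the vertices of any clique must share a bag in every tree decomposition; so some bag has ≥ 4 vertices and tw(G) ≥ 3. Hence tw(G) = 3 exactly.

3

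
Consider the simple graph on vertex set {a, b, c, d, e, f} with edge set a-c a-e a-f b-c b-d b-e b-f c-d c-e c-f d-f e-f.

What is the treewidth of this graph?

3

A width-3 tree decomposition is:
Bags: B1 = {b, c, e, f}  B2 = {b, c, d, f}  B3 = {a, c, e, f}
Tree: B1–B2, B1–B3
The largest bag has 4 vertices, giving width 3; this decomposition certifies tw(G) ≤ 3. Conversely, {b, c, d, f} is a clique of size 4, and the vertices of any clique must share a bag in every tree decomposition; so some bag has ≥ 4 vertices and tw(G) ≥ 3. The upper and lower bounds meet at 3, so that is the treewidth.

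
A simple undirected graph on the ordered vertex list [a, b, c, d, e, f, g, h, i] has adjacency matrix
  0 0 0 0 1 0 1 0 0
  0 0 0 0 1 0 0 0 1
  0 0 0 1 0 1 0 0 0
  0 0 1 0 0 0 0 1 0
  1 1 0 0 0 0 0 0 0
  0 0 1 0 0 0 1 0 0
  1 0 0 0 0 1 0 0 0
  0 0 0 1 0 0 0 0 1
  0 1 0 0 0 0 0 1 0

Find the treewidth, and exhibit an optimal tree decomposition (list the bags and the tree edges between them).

The largest bag has 3 vertices, giving width 2; this decomposition certifies tw(G) ≤ 2. The edges h–i–b–e–a–g–f–c–d–h form a cycle, so G is not a tree and its treewidth is at least 2. Combining the bounds, tw(G) = 2.

Treewidth 2.
One optimal decomposition is:
Bags: B1 = {b, h, i}  B2 = {b, e, h}  B3 = {a, e, h}  B4 = {a, g, h}  B5 = {f, g, h}  B6 = {c, f, h}  B7 = {c, d, h}
Tree: B1–B2, B2–B3, B3–B4, B4–B5, B5–B6, B6–B7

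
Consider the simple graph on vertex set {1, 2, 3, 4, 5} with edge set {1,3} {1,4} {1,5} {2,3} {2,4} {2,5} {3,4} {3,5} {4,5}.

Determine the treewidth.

3

A width-3 tree decomposition is:
Bags: B1 = {2, 3, 4, 5}  B2 = {1, 3, 4, 5}
Tree: B1–B2
Every bag has size at most 4, so the width is 4 − 1 = 3 and tw(G) ≤ 3. For the lower bound, the 4 vertices {1, 3, 4, 5} are pairwise adjacent, and any tree decomposition puts a clique entirely inside one bag — forcing width ≥ 3. Combining the bounds, tw(G) = 3.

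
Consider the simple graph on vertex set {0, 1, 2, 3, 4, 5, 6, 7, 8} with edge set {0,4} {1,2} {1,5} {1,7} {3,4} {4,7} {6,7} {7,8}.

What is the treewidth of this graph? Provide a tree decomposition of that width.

Every bag has size at most 2, so the width is 2 − 1 = 1 and tw(G) ≤ 1. G has an edge, so its treewidth is at least 1. The upper and lower bounds meet at 1, so that is the treewidth.

Treewidth 1.
One optimal decomposition is:
Bags: B1 = {1, 7}  B2 = {4, 7}  B3 = {1, 5}  B4 = {7, 8}  B5 = {3, 4}  B6 = {1, 2}  B7 = {6, 7}  B8 = {0, 4}
Tree: B1–B2, B1–B3, B1–B4, B2–B5, B3–B6, B2–B7, B5–B8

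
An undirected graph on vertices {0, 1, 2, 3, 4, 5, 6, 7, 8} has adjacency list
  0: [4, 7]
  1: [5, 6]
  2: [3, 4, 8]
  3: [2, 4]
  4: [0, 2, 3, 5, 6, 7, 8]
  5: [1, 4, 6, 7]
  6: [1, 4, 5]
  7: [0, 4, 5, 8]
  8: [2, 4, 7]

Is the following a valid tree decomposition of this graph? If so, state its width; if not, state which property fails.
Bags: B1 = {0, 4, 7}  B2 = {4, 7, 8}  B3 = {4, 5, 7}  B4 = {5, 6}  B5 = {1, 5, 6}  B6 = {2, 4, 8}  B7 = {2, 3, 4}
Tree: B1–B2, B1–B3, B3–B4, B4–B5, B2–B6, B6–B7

A tree decomposition must satisfy three properties: every vertex lies in some bag; for every edge, both endpoints lie together in some bag; and for every vertex, the bags containing it form a connected subtree. Here edge (4,6) lies in no bag, so the decomposition is invalid.

No — edge (4,6) lies in no bag.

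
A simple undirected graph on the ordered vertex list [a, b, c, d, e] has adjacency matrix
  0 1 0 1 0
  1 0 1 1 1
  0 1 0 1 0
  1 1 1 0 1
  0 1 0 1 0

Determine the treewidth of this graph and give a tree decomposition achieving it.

Treewidth 2.
One such decomposition:
Bags: B1 = {b, d, e}  B2 = {b, c, d}  B3 = {a, b, d}
Tree: B1–B2, B2–B3

Every bag has size at most 3, so the width is 3 − 1 = 2 and tw(G) ≤ 2. On the other hand G contains the 3-clique {b, d, e}. A clique must lie in a single bag of any decomposition, so no decomposition can have width below 2. Combining the bounds, tw(G) = 2.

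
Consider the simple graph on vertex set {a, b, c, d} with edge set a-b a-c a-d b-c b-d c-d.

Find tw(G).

3

A width-3 tree decomposition is:
Bags: B1 = {a, b, c, d}
Tree: (single bag)
A single bag containing all 4 vertices is trivially a valid decomposition of width 3. On the other hand G contains the 4-clique {a, b, c, d}. A clique must lie in a single bag of any decomposition, so no decomposition can have width below 3. Therefore the treewidth is 3.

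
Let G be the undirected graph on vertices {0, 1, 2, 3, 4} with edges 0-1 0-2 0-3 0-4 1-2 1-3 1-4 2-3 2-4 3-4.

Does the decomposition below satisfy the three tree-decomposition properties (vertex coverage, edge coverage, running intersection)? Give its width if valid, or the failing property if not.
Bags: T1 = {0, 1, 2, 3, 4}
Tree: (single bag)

Checking the three conditions: (i) the bags cover all of {0, 1, 2, 3, 4}; (ii) for each edge, some bag contains both endpoints; (iii) the bags containing any fixed vertex form a subtree. All hold, so the decomposition is valid with width 5 − 1 = 4.

Yes; width 4.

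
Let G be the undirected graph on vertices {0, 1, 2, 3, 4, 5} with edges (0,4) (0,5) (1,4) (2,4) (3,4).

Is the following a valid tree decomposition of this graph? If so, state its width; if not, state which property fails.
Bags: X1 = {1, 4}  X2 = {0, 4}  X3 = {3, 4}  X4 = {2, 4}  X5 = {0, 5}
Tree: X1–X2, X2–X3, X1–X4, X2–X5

Vertex coverage: the bags together contain {0, 1, 2, 3, 4, 5}, the full vertex set. Edge coverage: each edge of G has both endpoints in at least one bag. Running intersection: for every vertex, the bags containing it form a connected subtree. All three properties hold, so this is a valid tree decomposition of width max|bag| − 1 = 1, and hence tw(G) ≤ 1.

Yes; width 1.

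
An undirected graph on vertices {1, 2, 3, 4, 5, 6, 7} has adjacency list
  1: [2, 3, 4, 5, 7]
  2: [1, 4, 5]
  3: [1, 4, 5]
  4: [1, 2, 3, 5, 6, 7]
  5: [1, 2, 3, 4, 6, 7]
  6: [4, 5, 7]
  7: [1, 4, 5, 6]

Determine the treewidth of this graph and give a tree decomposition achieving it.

Treewidth 3.
Bags: B1 = {1, 4, 5, 7}  B2 = {4, 5, 6, 7}  B3 = {1, 3, 4, 5}  B4 = {1, 2, 4, 5}
Tree: B1–B2, B1–B3, B3–B4

Each bag holds 4 vertices, so the decomposition has width 3, which upper-bounds the treewidth. On the other hand G contains the 4-clique {1, 2, 4, 5}. A clique must lie in a single bag of any decomposition, so no decomposition can have width below 3. The upper and lower bounds meet at 3, so that is the treewidth.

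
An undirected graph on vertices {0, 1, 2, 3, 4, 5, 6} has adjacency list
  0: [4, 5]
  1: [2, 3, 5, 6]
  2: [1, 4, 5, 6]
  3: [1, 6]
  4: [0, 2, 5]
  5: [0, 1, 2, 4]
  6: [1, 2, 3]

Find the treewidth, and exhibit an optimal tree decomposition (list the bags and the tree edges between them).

The largest bag has 3 vertices, giving width 2; this decomposition certifies tw(G) ≤ 2. For the lower bound, the 3 vertices {0, 4, 5} are pairwise adjacent, and any tree decomposition puts a clique entirely inside one bag — forcing width ≥ 2. Combining the bounds, tw(G) = 2.

Treewidth 2.
Bags: B1 = {1, 2, 6}  B2 = {1, 2, 5}  B3 = {2, 4, 5}  B4 = {0, 4, 5}  B5 = {1, 3, 6}
Tree: B1–B2, B2–B3, B3–B4, B1–B5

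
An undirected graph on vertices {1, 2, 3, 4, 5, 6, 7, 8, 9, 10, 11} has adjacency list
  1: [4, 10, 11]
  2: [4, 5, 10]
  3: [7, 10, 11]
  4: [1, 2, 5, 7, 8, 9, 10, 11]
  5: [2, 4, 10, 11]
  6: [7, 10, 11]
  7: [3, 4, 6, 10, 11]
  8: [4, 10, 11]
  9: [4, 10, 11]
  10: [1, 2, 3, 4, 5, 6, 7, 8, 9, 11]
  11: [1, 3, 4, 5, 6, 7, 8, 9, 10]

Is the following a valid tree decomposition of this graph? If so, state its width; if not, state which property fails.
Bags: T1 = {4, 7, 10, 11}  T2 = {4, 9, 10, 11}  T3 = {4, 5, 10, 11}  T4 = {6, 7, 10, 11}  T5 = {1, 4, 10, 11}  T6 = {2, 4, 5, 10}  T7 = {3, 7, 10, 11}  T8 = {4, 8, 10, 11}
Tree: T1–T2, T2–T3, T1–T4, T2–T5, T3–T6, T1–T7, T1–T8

Yes; width 3.

Every vertex of G appears in some bag (union = {1, 2, 3, 4, 5, 6, 7, 8, 9, 10, 11}); every edge is covered by a bag; and for each vertex v the set of bags containing v is connected in the bag tree. The decomposition is therefore valid. The largest bag has 4 vertices, so the width is 3.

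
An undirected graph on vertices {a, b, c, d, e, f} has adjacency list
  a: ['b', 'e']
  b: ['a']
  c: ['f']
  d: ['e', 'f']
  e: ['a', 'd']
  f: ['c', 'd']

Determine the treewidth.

1

A width-1 tree decomposition is:
Bags: B1 = {a, b}  B2 = {a, e}  B3 = {d, e}  B4 = {d, f}  B5 = {c, f}
Tree: B1–B2, B2–B3, B3–B4, B4–B5
The largest bag has 2 vertices, giving width 1; this decomposition certifies tw(G) ≤ 1. Since G has at least one edge (e.g. b–a), it is not an edgeless graph, so tw(G) ≥ 1. Therefore the treewidth is 1.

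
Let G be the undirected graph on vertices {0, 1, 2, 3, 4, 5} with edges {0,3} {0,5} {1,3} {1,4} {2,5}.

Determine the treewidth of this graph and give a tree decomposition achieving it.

Every bag has size at most 2, so the width is 2 − 1 = 1 and tw(G) ≤ 1. Since G has at least one edge (e.g. 2–5), it is not an edgeless graph, so tw(G) ≥ 1. Hence tw(G) = 1 exactly.

Treewidth 1.
Bags: B1 = {2, 5}  B2 = {0, 5}  B3 = {0, 3}  B4 = {1, 3}  B5 = {1, 4}
Tree: B1–B2, B2–B3, B3–B4, B4–B5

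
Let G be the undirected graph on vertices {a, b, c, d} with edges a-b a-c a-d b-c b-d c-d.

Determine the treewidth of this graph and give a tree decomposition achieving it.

A single bag containing all 4 vertices is trivially a valid decomposition of width 3. For the lower bound, the 4 vertices {a, b, c, d} are pairwise adjacent, and any tree decomposition puts a clique entirely inside one bag — forcing width ≥ 3. The upper and lower bounds meet at 3, so that is the treewidth.

Treewidth 3.
One such decomposition:
Bags: B1 = {a, b, c, d}
Tree: (single bag)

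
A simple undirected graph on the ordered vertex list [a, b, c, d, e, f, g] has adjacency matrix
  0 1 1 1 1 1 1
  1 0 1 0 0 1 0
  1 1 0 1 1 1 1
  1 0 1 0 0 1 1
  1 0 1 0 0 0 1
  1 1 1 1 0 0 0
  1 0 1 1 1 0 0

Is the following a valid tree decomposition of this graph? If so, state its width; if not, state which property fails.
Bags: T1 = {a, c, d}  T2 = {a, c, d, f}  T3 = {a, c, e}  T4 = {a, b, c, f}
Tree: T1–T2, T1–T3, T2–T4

A tree decomposition must satisfy three properties: every vertex lies in some bag; for every edge, both endpoints lie together in some bag; and for every vertex, the bags containing it form a connected subtree. Here vertex g appears in no bag, so the decomposition is invalid.

No — vertex g appears in no bag.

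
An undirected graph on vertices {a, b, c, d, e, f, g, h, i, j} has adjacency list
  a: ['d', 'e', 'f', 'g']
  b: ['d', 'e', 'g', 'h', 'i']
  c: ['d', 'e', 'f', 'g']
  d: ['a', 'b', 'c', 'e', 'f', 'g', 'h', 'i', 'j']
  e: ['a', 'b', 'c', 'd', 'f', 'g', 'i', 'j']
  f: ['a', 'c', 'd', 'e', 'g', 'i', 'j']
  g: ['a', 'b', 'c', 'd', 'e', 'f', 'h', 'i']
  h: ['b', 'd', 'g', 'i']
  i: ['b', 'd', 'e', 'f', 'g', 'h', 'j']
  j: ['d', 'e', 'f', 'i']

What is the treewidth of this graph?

A width-4 tree decomposition is:
Bags: B1 = {b, d, e, g, i}  B2 = {d, e, f, g, i}  B3 = {a, d, e, f, g}  B4 = {d, e, f, i, j}  B5 = {c, d, e, f, g}  B6 = {b, d, g, h, i}
Tree: B1–B2, B2–B3, B2–B4, B2–B5, B1–B6
Every bag has size at most 5, so the width is 5 − 1 = 4 and tw(G) ≤ 4. Conversely, {c, d, e, f, g} is a clique of size 5, and the vertices of any clique must share a bag in every tree decomposition; so some bag has ≥ 5 vertices and tw(G) ≥ 4. Therefore the treewidth is 4.

4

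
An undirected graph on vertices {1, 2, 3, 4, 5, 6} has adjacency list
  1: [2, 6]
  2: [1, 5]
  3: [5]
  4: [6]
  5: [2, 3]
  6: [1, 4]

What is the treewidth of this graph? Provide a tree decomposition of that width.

The largest bag has 2 vertices, giving width 1; this decomposition certifies tw(G) ≤ 1. Since G has at least one edge (e.g. 3–5), it is not an edgeless graph, so tw(G) ≥ 1. Therefore the treewidth is 1.

Treewidth 1.
Bags: B1 = {3, 5}  B2 = {2, 5}  B3 = {1, 2}  B4 = {1, 6}  B5 = {4, 6}
Tree: B1–B2, B2–B3, B3–B4, B4–B5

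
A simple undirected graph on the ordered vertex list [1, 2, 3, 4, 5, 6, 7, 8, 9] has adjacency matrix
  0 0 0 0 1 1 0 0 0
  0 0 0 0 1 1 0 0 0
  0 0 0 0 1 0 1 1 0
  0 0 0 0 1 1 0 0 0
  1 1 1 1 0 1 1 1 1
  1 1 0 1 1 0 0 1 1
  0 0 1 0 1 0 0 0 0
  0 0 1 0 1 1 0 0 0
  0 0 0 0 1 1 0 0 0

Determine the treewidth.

2

A width-2 tree decomposition is:
Bags: B1 = {1, 5, 6}  B2 = {5, 6, 8}  B3 = {5, 6, 9}  B4 = {3, 5, 8}  B5 = {3, 5, 7}  B6 = {2, 5, 6}  B7 = {4, 5, 6}
Tree: B1–B2, B1–B3, B2–B4, B4–B5, B1–B6, B1–B7
The largest bag has 3 vertices, giving width 2; this decomposition certifies tw(G) ≤ 2. For the lower bound, the 3 vertices {3, 5, 8} are pairwise adjacent, and any tree decomposition puts a clique entirely inside one bag — forcing width ≥ 2. The upper and lower bounds meet at 2, so that is the treewidth.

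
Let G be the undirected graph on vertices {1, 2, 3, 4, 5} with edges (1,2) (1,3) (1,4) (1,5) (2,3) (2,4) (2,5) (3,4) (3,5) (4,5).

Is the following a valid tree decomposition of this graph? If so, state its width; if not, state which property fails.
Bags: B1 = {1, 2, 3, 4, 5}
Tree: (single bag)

Vertex coverage: the bags together contain {1, 2, 3, 4, 5}, the full vertex set. Edge coverage: each edge of G has both endpoints in at least one bag. Running intersection: for every vertex, the bags containing it form a connected subtree. All three properties hold, so this is a valid tree decomposition of width max|bag| − 1 = 4, and hence tw(G) ≤ 4.

Yes; width 4.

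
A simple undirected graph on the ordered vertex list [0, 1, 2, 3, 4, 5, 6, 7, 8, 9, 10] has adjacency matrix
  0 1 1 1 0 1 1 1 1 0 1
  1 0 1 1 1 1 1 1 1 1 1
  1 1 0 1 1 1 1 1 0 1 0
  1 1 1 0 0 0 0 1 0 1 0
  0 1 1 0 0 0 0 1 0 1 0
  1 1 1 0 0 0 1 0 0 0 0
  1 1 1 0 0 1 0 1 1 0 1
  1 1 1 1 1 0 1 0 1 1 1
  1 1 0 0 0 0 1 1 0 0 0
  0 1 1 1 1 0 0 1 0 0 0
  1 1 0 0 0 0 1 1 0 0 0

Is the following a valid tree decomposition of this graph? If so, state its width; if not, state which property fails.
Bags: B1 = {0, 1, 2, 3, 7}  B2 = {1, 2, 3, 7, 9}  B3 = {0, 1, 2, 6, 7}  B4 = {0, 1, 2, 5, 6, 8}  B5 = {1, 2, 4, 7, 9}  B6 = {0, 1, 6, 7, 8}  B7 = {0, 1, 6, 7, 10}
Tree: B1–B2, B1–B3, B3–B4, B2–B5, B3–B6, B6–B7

No — bags containing vertex 8 are not connected in the tree.

A tree decomposition must satisfy three properties: every vertex lies in some bag; for every edge, both endpoints lie together in some bag; and for every vertex, the bags containing it form a connected subtree. Here bags containing vertex 8 are not connected in the tree, so the decomposition is invalid.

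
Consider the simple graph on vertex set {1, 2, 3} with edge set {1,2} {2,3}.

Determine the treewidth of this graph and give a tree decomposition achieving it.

Treewidth 1.
Bags: B1 = {2, 3}  B2 = {1, 2}
Tree: B1–B2

The largest bag has 2 vertices, giving width 1; this decomposition certifies tw(G) ≤ 1. Since G has at least one edge (e.g. 3–2), it is not an edgeless graph, so tw(G) ≥ 1. Hence tw(G) = 1 exactly.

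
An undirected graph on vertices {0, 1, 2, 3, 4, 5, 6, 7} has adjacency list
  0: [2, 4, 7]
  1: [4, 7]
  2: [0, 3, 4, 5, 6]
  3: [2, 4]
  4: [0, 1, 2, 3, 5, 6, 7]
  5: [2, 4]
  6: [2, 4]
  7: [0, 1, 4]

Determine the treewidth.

A width-2 tree decomposition is:
Bags: B1 = {2, 3, 4}  B2 = {2, 4, 5}  B3 = {0, 2, 4}  B4 = {0, 4, 7}  B5 = {2, 4, 6}  B6 = {1, 4, 7}
Tree: B1–B2, B1–B3, B3–B4, B1–B5, B4–B6
The largest bag has 3 vertices, giving width 2; this decomposition certifies tw(G) ≤ 2. On the other hand G contains the 3-clique {1, 4, 7}. A clique must lie in a single bag of any decomposition, so no decomposition can have width below 2. Combining the bounds, tw(G) = 2.

2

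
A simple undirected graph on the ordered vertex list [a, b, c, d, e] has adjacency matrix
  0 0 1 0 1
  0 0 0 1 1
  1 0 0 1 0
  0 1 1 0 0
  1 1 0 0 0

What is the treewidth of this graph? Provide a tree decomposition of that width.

Each bag holds 3 vertices, so the decomposition has width 2, which upper-bounds the treewidth. For the lower bound, G contains the cycle a–c–d–b–e–a, so G is not a forest; only forests have treewidth ≤ 1, hence tw(G) ≥ 2. Combining the bounds, tw(G) = 2.

Treewidth 2.
One optimal decomposition is:
Bags: B1 = {a, c, d}  B2 = {a, b, d}  B3 = {a, b, e}
Tree: B1–B2, B2–B3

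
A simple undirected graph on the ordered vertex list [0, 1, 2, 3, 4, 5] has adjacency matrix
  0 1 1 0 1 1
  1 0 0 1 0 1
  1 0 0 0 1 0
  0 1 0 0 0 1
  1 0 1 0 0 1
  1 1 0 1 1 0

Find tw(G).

A width-2 tree decomposition is:
Bags: B1 = {0, 1, 5}  B2 = {0, 4, 5}  B3 = {0, 2, 4}  B4 = {1, 3, 5}
Tree: B1–B2, B2–B3, B1–B4
Each bag holds 3 vertices, so the decomposition has width 2, which upper-bounds the treewidth. On the other hand G contains the 3-clique {0, 1, 5}. A clique must lie in a single bag of any decomposition, so no decomposition can have width below 2. Hence tw(G) = 2 exactly.

2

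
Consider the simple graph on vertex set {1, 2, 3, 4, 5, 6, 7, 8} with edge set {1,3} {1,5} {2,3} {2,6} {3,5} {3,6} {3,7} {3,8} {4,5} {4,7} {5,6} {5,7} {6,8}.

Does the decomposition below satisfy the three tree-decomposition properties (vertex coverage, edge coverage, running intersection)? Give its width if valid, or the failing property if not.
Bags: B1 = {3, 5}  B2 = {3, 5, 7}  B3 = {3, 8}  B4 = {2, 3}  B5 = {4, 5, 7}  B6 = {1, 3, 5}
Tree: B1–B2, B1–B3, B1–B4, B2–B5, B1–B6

A tree decomposition must satisfy three properties: every vertex lies in some bag; for every edge, both endpoints lie together in some bag; and for every vertex, the bags containing it form a connected subtree. Here vertex 6 appears in no bag, so the decomposition is invalid.

No — vertex 6 appears in no bag.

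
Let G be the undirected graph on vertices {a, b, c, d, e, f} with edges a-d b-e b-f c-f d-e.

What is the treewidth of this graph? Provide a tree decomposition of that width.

Treewidth 1.
One such decomposition:
Bags: B1 = {c, f}  B2 = {b, f}  B3 = {b, e}  B4 = {d, e}  B5 = {a, d}
Tree: B1–B2, B2–B3, B3–B4, B4–B5

The largest bag has 2 vertices, giving width 1; this decomposition certifies tw(G) ≤ 1. G has an edge, so its treewidth is at least 1. The upper and lower bounds meet at 1, so that is the treewidth.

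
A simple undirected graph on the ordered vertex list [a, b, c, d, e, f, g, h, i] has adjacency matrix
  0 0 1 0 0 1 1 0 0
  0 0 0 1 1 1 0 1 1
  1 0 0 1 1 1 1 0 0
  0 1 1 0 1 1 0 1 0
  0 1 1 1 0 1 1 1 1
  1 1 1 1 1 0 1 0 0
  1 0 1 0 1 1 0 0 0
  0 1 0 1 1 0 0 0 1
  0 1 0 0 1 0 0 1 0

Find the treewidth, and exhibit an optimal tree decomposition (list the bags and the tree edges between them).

Treewidth 3.
One optimal decomposition is:
Bags: B1 = {c, e, f, g}  B2 = {c, d, e, f}  B3 = {b, d, e, f}  B4 = {a, c, f, g}  B5 = {b, d, e, h}  B6 = {b, e, h, i}
Tree: B1–B2, B2–B3, B1–B4, B3–B5, B5–B6

Every bag has size at most 4, so the width is 4 − 1 = 3 and tw(G) ≤ 3. Conversely, {b, d, e, h} is a clique of size 4, and the vertices of any clique must share a bag in every tree decomposition; so some bag has ≥ 4 vertices and tw(G) ≥ 3. The upper and lower bounds meet at 3, so that is the treewidth.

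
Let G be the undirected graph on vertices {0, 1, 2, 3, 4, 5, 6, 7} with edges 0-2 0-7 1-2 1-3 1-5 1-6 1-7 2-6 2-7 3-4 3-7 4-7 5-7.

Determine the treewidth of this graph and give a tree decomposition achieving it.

Treewidth 2.
One optimal decomposition is:
Bags: B1 = {1, 5, 7}  B2 = {1, 2, 7}  B3 = {1, 3, 7}  B4 = {0, 2, 7}  B5 = {3, 4, 7}  B6 = {1, 2, 6}
Tree: B1–B2, B1–B3, B2–B4, B3–B5, B2–B6

Each bag holds 3 vertices, so the decomposition has width 2, which upper-bounds the treewidth. Conversely, {1, 2, 6} is a clique of size 3, and the vertices of any clique must share a bag in every tree decomposition; so some bag has ≥ 3 vertices and tw(G) ≥ 2. The upper and lower bounds meet at 2, so that is the treewidth.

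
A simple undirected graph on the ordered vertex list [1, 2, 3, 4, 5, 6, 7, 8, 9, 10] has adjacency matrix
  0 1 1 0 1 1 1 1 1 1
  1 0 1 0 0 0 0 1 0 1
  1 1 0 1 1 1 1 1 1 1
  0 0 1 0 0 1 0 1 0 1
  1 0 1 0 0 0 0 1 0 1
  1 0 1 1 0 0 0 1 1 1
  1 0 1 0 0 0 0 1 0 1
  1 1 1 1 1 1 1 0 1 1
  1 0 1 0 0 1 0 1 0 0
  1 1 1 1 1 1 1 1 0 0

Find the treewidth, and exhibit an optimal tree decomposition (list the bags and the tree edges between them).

The largest bag has 5 vertices, giving width 4; this decomposition certifies tw(G) ≤ 4. For the lower bound, the 5 vertices {1, 3, 6, 8, 9} are pairwise adjacent, and any tree decomposition puts a clique entirely inside one bag — forcing width ≥ 4. Therefore the treewidth is 4.

Treewidth 4.
Bags: B1 = {1, 3, 6, 8, 10}  B2 = {1, 3, 5, 8, 10}  B3 = {1, 3, 6, 8, 9}  B4 = {3, 4, 6, 8, 10}  B5 = {1, 3, 7, 8, 10}  B6 = {1, 2, 3, 8, 10}
Tree: B1–B2, B1–B3, B1–B4, B2–B5, B2–B6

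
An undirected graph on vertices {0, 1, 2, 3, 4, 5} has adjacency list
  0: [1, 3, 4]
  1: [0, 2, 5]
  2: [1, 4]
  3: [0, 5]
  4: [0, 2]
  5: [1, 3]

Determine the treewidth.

A width-2 tree decomposition is:
Bags: B1 = {0, 2, 4}  B2 = {0, 1, 2}  B3 = {0, 1, 3}  B4 = {1, 3, 5}
Tree: B1–B2, B2–B3, B3–B4
Each bag holds 3 vertices, so the decomposition has width 2, which upper-bounds the treewidth. For the lower bound, G contains the cycle 4–2–1–0–4, so G is not a forest; only forests have treewidth ≤ 1, hence tw(G) ≥ 2. Combining the bounds, tw(G) = 2.

2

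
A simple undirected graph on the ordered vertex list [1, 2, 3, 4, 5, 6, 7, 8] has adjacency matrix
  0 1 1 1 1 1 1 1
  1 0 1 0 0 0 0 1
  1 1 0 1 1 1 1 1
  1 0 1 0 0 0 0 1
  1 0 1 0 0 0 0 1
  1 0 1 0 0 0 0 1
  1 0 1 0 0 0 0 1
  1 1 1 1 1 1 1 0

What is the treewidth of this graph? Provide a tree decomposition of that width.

Treewidth 3.
One such decomposition:
Bags: B1 = {1, 3, 4, 8}  B2 = {1, 3, 5, 8}  B3 = {1, 3, 7, 8}  B4 = {1, 3, 6, 8}  B5 = {1, 2, 3, 8}
Tree: B1–B2, B2–B3, B3–B4, B2–B5

Every bag has size at most 4, so the width is 4 − 1 = 3 and tw(G) ≤ 3. On the other hand G contains the 4-clique {1, 2, 3, 8}. A clique must lie in a single bag of any decomposition, so no decomposition can have width below 3. The upper and lower bounds meet at 3, so that is the treewidth.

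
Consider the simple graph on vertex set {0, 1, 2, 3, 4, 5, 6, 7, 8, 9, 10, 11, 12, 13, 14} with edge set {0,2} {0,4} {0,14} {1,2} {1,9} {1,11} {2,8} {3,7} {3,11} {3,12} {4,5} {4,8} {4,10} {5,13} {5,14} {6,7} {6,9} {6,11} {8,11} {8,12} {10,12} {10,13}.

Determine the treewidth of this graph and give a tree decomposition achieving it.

Treewidth 3.
Bags: B1 = {1, 6, 7, 9}  B2 = {1, 6, 7, 11}  B3 = {1, 3, 7, 11}  B4 = {1, 2, 3, 11}  B5 = {2, 3, 8, 11}  B6 = {2, 3, 8, 12}  B7 = {0, 2, 8, 12}  B8 = {0, 4, 8, 12}  B9 = {0, 4, 10, 12}  B10 = {0, 4, 10, 14}  B11 = {4, 5, 10, 14}  B12 = {5, 10, 13, 14}
Tree: B1–B2, B2–B3, B3–B4, B4–B5, B5–B6, B6–B7, B7–B8, B8–B9, B9–B10, B10–B11, B11–B12

Each bag holds 4 vertices, so the decomposition has width 3, which upper-bounds the treewidth. For the lower bound: the 4 vertex sets {6,7,9}, {1}, {11}, {2,3,8,12} are disjoint, each induces a connected subgraph, and every pair is joined by at least one edge of G. Contracting each set to a single vertex therefore yields K_{4} as a minor, and since treewidth is minor-monotone, tw(G) ≥ tw(K_{4}) = 3. Hence tw(G) = 3 exactly.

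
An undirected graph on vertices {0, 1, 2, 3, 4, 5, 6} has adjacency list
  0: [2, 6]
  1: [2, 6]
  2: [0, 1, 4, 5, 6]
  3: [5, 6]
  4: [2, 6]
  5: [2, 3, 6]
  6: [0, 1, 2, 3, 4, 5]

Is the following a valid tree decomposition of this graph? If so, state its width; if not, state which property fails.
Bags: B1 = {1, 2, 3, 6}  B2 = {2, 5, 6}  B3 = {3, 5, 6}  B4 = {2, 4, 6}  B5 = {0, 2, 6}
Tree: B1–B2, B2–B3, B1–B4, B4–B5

No — bags containing vertex 3 are not connected in the tree.

A tree decomposition must satisfy three properties: every vertex lies in some bag; for every edge, both endpoints lie together in some bag; and for every vertex, the bags containing it form a connected subtree. Here bags containing vertex 3 are not connected in the tree, so the decomposition is invalid.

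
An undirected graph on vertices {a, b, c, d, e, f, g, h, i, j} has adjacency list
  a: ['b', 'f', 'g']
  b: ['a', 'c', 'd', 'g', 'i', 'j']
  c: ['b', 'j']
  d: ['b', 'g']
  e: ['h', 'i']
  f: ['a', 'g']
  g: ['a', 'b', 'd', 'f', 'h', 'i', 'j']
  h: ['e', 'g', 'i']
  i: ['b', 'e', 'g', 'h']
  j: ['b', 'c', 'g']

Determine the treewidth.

A width-2 tree decomposition is:
Bags: B1 = {b, d, g}  B2 = {b, g, i}  B3 = {a, b, g}  B4 = {b, g, j}  B5 = {a, f, g}  B6 = {g, h, i}  B7 = {b, c, j}  B8 = {e, h, i}
Tree: B1–B2, B1–B3, B1–B4, B3–B5, B2–B6, B4–B7, B6–B8
Every bag has size at most 3, so the width is 3 − 1 = 2 and tw(G) ≤ 2. Conversely, {g, h, i} is a clique of size 3, and the vertices of any clique must share a bag in every tree decomposition; so some bag has ≥ 3 vertices and tw(G) ≥ 2. Hence tw(G) = 2 exactly.

2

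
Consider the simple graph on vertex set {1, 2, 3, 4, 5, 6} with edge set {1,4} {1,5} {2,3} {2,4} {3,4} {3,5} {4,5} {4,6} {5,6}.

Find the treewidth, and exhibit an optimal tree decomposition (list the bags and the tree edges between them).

Each bag holds 3 vertices, so the decomposition has width 2, which upper-bounds the treewidth. For the lower bound, the 3 vertices {2, 3, 4} are pairwise adjacent, and any tree decomposition puts a clique entirely inside one bag — forcing width ≥ 2. Combining the bounds, tw(G) = 2.

Treewidth 2.
One optimal decomposition is:
Bags: B1 = {4, 5, 6}  B2 = {1, 4, 5}  B3 = {3, 4, 5}  B4 = {2, 3, 4}
Tree: B1–B2, B2–B3, B3–B4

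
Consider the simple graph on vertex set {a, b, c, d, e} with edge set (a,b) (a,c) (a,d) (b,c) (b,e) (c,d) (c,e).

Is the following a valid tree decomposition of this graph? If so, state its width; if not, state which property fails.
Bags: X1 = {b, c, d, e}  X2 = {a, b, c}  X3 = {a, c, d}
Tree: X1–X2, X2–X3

No — bags containing vertex d are not connected in the tree.

A tree decomposition must satisfy three properties: every vertex lies in some bag; for every edge, both endpoints lie together in some bag; and for every vertex, the bags containing it form a connected subtree. Here bags containing vertex d are not connected in the tree, so the decomposition is invalid.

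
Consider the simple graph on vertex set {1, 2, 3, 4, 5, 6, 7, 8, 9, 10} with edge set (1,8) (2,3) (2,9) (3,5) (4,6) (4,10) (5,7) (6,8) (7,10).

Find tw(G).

1

A width-1 tree decomposition is:
Bags: B1 = {2, 9}  B2 = {2, 3}  B3 = {3, 5}  B4 = {5, 7}  B5 = {7, 10}  B6 = {4, 10}  B7 = {4, 6}  B8 = {6, 8}  B9 = {1, 8}
Tree: B1–B2, B2–B3, B3–B4, B4–B5, B5–B6, B6–B7, B7–B8, B8–B9
Every bag has size at most 2, so the width is 2 − 1 = 1 and tw(G) ≤ 1. Since G has at least one edge (e.g. 9–2), it is not an edgeless graph, so tw(G) ≥ 1. Therefore the treewidth is 1.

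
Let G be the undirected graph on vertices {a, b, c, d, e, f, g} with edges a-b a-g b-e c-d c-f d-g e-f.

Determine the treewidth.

2

A width-2 tree decomposition is:
Bags: B1 = {a, b, e}  B2 = {a, e, g}  B3 = {d, e, g}  B4 = {c, d, e}  B5 = {c, e, f}
Tree: B1–B2, B2–B3, B3–B4, B4–B5
Every bag has size at most 3, so the width is 3 − 1 = 2 and tw(G) ≤ 2. For the lower bound, G contains the cycle e–b–a–g–d–c–f–e, so G is not a forest; only forests have treewidth ≤ 1, hence tw(G) ≥ 2. Therefore the treewidth is 2.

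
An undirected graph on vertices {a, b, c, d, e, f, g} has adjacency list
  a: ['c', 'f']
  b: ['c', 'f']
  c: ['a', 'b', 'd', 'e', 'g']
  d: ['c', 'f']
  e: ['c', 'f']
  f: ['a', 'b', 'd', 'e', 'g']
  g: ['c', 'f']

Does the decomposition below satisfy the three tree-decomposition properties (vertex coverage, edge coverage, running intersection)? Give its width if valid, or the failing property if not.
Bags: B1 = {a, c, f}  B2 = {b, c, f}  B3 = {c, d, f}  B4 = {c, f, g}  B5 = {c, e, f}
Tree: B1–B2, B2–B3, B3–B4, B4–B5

Every vertex of G appears in some bag (union = {a, b, c, d, e, f, g}); every edge is covered by a bag; and for each vertex v the set of bags containing v is connected in the bag tree. The decomposition is therefore valid. The largest bag has 3 vertices, so the width is 2.

Yes; width 2.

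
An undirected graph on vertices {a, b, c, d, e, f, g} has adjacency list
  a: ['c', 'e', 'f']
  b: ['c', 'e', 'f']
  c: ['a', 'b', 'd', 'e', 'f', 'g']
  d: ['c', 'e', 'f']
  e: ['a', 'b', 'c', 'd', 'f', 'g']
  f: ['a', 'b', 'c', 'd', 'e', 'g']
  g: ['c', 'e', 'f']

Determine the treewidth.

A width-3 tree decomposition is:
Bags: B1 = {c, e, f, g}  B2 = {c, d, e, f}  B3 = {a, c, e, f}  B4 = {b, c, e, f}
Tree: B1–B2, B1–B3, B2–B4
The largest bag has 4 vertices, giving width 3; this decomposition certifies tw(G) ≤ 3. For the lower bound, the 4 vertices {c, d, e, f} are pairwise adjacent, and any tree decomposition puts a clique entirely inside one bag — forcing width ≥ 3. The upper and lower bounds meet at 3, so that is the treewidth.

3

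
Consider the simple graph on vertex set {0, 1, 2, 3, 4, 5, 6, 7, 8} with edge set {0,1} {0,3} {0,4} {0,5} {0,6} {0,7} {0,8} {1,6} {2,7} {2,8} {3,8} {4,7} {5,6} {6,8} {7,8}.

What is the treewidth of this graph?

2

A width-2 tree decomposition is:
Bags: B1 = {0, 6, 8}  B2 = {0, 7, 8}  B3 = {0, 5, 6}  B4 = {2, 7, 8}  B5 = {0, 3, 8}  B6 = {0, 1, 6}  B7 = {0, 4, 7}
Tree: B1–B2, B1–B3, B2–B4, B1–B5, B1–B6, B2–B7
Each bag holds 3 vertices, so the decomposition has width 2, which upper-bounds the treewidth. On the other hand G contains the 3-clique {0, 3, 8}. A clique must lie in a single bag of any decomposition, so no decomposition can have width below 2. The upper and lower bounds meet at 2, so that is the treewidth.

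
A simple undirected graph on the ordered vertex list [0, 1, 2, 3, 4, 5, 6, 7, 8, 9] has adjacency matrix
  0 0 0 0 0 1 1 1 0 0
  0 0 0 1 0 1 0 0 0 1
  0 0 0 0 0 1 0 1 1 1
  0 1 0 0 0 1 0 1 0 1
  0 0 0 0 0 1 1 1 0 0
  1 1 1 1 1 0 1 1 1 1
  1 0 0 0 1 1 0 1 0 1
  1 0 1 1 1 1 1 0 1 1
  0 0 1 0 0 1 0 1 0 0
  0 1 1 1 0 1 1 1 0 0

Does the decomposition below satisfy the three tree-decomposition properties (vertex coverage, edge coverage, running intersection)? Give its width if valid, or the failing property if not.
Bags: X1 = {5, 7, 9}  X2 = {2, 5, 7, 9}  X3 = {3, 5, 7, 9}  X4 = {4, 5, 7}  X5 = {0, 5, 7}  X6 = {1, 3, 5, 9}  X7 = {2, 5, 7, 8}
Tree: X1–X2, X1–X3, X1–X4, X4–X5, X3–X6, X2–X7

No — vertex 6 appears in no bag.

A tree decomposition must satisfy three properties: every vertex lies in some bag; for every edge, both endpoints lie together in some bag; and for every vertex, the bags containing it form a connected subtree. Here vertex 6 appears in no bag, so the decomposition is invalid.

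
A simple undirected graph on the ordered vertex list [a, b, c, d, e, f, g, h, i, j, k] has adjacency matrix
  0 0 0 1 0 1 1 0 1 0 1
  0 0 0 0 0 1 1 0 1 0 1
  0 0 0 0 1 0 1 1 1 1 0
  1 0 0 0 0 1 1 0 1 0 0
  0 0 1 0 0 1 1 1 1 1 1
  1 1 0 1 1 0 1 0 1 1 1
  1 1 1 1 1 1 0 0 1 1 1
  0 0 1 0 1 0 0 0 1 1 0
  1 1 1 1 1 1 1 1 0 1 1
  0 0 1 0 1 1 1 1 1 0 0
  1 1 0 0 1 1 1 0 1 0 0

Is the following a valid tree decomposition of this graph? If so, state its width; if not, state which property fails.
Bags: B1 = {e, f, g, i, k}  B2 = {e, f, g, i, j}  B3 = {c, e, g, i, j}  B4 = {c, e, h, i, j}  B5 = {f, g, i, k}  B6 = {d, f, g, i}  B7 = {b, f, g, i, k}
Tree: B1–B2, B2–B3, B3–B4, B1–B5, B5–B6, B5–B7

No — vertex a appears in no bag.

A tree decomposition must satisfy three properties: every vertex lies in some bag; for every edge, both endpoints lie together in some bag; and for every vertex, the bags containing it form a connected subtree. Here vertex a appears in no bag, so the decomposition is invalid.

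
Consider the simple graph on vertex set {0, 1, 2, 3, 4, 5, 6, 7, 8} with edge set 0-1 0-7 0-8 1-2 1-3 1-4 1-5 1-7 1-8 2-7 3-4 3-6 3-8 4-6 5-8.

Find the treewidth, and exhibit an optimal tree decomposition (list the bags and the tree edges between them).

Every bag has size at most 3, so the width is 3 − 1 = 2 and tw(G) ≤ 2. For the lower bound, the 3 vertices {0, 1, 8} are pairwise adjacent, and any tree decomposition puts a clique entirely inside one bag — forcing width ≥ 2. The upper and lower bounds meet at 2, so that is the treewidth.

Treewidth 2.
One such decomposition:
Bags: B1 = {0, 1, 7}  B2 = {0, 1, 8}  B3 = {1, 2, 7}  B4 = {1, 5, 8}  B5 = {1, 3, 8}  B6 = {1, 3, 4}  B7 = {3, 4, 6}
Tree: B1–B2, B1–B3, B2–B4, B4–B5, B5–B6, B6–B7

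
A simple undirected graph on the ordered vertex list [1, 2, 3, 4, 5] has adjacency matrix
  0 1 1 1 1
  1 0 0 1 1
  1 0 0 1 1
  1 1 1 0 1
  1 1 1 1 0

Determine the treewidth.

3

A width-3 tree decomposition is:
Bags: B1 = {1, 3, 4, 5}  B2 = {1, 2, 4, 5}
Tree: B1–B2
Every bag has size at most 4, so the width is 4 − 1 = 3 and tw(G) ≤ 3. Conversely, {1, 2, 4, 5} is a clique of size 4, and the vertices of any clique must share a bag in every tree decomposition; so some bag has ≥ 4 vertices and tw(G) ≥ 3. Hence tw(G) = 3 exactly.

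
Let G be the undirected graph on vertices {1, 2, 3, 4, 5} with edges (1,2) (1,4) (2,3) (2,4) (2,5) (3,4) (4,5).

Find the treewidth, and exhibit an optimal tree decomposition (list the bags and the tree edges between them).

Treewidth 2.
One optimal decomposition is:
Bags: B1 = {1, 2, 4}  B2 = {2, 3, 4}  B3 = {2, 4, 5}
Tree: B1–B2, B1–B3

The largest bag has 3 vertices, giving width 2; this decomposition certifies tw(G) ≤ 2. On the other hand G contains the 3-clique {1, 2, 4}. A clique must lie in a single bag of any decomposition, so no decomposition can have width below 2. The upper and lower bounds meet at 2, so that is the treewidth.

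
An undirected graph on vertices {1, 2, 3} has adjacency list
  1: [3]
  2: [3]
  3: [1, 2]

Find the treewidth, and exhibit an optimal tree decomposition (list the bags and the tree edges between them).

The largest bag has 2 vertices, giving width 1; this decomposition certifies tw(G) ≤ 1. Since G has at least one edge (e.g. 1–3), it is not an edgeless graph, so tw(G) ≥ 1. Therefore the treewidth is 1.

Treewidth 1.
One optimal decomposition is:
Bags: B1 = {1, 3}  B2 = {2, 3}
Tree: B1–B2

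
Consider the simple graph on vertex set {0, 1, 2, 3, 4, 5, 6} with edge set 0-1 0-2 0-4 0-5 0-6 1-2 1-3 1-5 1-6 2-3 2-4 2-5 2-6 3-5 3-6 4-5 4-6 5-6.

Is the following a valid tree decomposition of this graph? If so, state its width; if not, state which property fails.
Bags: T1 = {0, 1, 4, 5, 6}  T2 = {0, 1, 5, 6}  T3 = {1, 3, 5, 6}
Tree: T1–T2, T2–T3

No — vertex 2 appears in no bag.

A tree decomposition must satisfy three properties: every vertex lies in some bag; for every edge, both endpoints lie together in some bag; and for every vertex, the bags containing it form a connected subtree. Here vertex 2 appears in no bag, so the decomposition is invalid.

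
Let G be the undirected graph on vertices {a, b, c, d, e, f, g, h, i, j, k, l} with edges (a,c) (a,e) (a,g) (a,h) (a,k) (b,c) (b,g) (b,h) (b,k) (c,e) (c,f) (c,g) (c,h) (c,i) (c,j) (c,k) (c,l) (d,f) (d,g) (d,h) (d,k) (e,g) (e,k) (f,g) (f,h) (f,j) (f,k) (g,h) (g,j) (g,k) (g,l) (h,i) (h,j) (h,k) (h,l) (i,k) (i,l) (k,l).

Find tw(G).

A width-4 tree decomposition is:
Bags: B1 = {c, f, g, h, k}  B2 = {c, f, g, h, j}  B3 = {d, f, g, h, k}  B4 = {c, g, h, k, l}  B5 = {b, c, g, h, k}  B6 = {a, c, g, h, k}  B7 = {a, c, e, g, k}  B8 = {c, h, i, k, l}
Tree: B1–B2, B1–B3, B1–B4, B4–B5, B5–B6, B6–B7, B4–B8
The largest bag has 5 vertices, giving width 4; this decomposition certifies tw(G) ≤ 4. Conversely, {a, c, e, g, k} is a clique of size 5, and the vertices of any clique must share a bag in every tree decomposition; so some bag has ≥ 5 vertices and tw(G) ≥ 4. The upper and lower bounds meet at 4, so that is the treewidth.

4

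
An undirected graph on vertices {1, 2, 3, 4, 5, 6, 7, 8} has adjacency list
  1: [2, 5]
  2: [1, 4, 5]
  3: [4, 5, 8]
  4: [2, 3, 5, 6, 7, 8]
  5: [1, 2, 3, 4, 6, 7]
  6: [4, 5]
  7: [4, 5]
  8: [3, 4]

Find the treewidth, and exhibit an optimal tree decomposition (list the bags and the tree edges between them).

Every bag has size at most 3, so the width is 3 − 1 = 2 and tw(G) ≤ 2. Conversely, {1, 2, 5} is a clique of size 3, and the vertices of any clique must share a bag in every tree decomposition; so some bag has ≥ 3 vertices and tw(G) ≥ 2. Therefore the treewidth is 2.

Treewidth 2.
Bags: B1 = {3, 4, 5}  B2 = {3, 4, 8}  B3 = {2, 4, 5}  B4 = {4, 5, 6}  B5 = {1, 2, 5}  B6 = {4, 5, 7}
Tree: B1–B2, B1–B3, B1–B4, B3–B5, B1–B6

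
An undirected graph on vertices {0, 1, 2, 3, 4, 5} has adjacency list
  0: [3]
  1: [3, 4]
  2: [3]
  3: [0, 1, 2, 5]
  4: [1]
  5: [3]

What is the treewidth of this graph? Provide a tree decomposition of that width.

Every bag has size at most 2, so the width is 2 − 1 = 1 and tw(G) ≤ 1. Since G has at least one edge (e.g. 3–1), it is not an edgeless graph, so tw(G) ≥ 1. Therefore the treewidth is 1.

Treewidth 1.
One such decomposition:
Bags: B1 = {1, 3}  B2 = {0, 3}  B3 = {3, 5}  B4 = {2, 3}  B5 = {1, 4}
Tree: B1–B2, B1–B3, B1–B4, B1–B5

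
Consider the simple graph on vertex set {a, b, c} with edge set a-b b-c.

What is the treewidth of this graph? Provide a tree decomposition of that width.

Treewidth 1.
One optimal decomposition is:
Bags: B1 = {a, b}  B2 = {b, c}
Tree: B1–B2

Every bag has size at most 2, so the width is 2 − 1 = 1 and tw(G) ≤ 1. Any graph with an edge has treewidth ≥ 1, and G has the edge b–a. Hence tw(G) = 1 exactly.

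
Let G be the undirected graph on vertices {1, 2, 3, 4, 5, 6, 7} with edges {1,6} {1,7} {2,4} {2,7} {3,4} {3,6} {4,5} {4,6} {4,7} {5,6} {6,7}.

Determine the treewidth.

2

A width-2 tree decomposition is:
Bags: B1 = {4, 6, 7}  B2 = {1, 6, 7}  B3 = {3, 4, 6}  B4 = {2, 4, 7}  B5 = {4, 5, 6}
Tree: B1–B2, B1–B3, B1–B4, B1–B5
Each bag holds 3 vertices, so the decomposition has width 2, which upper-bounds the treewidth. Conversely, {1, 6, 7} is a clique of size 3, and the vertices of any clique must share a bag in every tree decomposition; so some bag has ≥ 3 vertices and tw(G) ≥ 2. Hence tw(G) = 2 exactly.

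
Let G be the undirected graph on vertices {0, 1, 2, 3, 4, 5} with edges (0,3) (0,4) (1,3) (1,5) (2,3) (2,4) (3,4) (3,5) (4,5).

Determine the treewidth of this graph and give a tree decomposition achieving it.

Treewidth 2.
Bags: B1 = {0, 3, 4}  B2 = {3, 4, 5}  B3 = {2, 3, 4}  B4 = {1, 3, 5}
Tree: B1–B2, B1–B3, B2–B4

Every bag has size at most 3, so the width is 3 − 1 = 2 and tw(G) ≤ 2. Conversely, {1, 3, 5} is a clique of size 3, and the vertices of any clique must share a bag in every tree decomposition; so some bag has ≥ 3 vertices and tw(G) ≥ 2. Therefore the treewidth is 2.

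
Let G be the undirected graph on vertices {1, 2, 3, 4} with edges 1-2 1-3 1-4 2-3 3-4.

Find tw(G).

A width-2 tree decomposition is:
Bags: B1 = {1, 3, 4}  B2 = {1, 2, 3}
Tree: B1–B2
The largest bag has 3 vertices, giving width 2; this decomposition certifies tw(G) ≤ 2. For the lower bound, the 3 vertices {1, 2, 3} are pairwise adjacent, and any tree decomposition puts a clique entirely inside one bag — forcing width ≥ 2. Hence tw(G) = 2 exactly.

2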